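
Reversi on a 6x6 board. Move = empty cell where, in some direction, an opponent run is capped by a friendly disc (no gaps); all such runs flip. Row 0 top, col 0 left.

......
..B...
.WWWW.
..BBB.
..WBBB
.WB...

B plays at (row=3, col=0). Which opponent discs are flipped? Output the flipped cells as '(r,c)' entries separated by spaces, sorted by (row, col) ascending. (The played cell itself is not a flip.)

Answer: (2,1)

Derivation:
Dir NW: edge -> no flip
Dir N: first cell '.' (not opp) -> no flip
Dir NE: opp run (2,1) capped by B -> flip
Dir W: edge -> no flip
Dir E: first cell '.' (not opp) -> no flip
Dir SW: edge -> no flip
Dir S: first cell '.' (not opp) -> no flip
Dir SE: first cell '.' (not opp) -> no flip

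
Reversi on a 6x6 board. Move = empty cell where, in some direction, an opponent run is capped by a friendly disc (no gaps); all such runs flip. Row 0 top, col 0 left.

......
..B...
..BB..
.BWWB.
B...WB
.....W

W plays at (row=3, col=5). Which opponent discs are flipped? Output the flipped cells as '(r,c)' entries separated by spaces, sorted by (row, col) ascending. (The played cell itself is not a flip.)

Answer: (3,4) (4,5)

Derivation:
Dir NW: first cell '.' (not opp) -> no flip
Dir N: first cell '.' (not opp) -> no flip
Dir NE: edge -> no flip
Dir W: opp run (3,4) capped by W -> flip
Dir E: edge -> no flip
Dir SW: first cell 'W' (not opp) -> no flip
Dir S: opp run (4,5) capped by W -> flip
Dir SE: edge -> no flip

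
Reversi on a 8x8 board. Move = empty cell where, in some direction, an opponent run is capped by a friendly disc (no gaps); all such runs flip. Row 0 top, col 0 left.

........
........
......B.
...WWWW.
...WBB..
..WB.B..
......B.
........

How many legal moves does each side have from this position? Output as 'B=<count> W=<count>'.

Answer: B=8 W=9

Derivation:
-- B to move --
(2,2): flips 1 -> legal
(2,3): flips 3 -> legal
(2,4): flips 1 -> legal
(2,5): flips 1 -> legal
(2,7): flips 1 -> legal
(3,2): no bracket -> illegal
(3,7): no bracket -> illegal
(4,1): no bracket -> illegal
(4,2): flips 1 -> legal
(4,6): flips 1 -> legal
(4,7): no bracket -> illegal
(5,1): flips 1 -> legal
(5,4): no bracket -> illegal
(6,1): no bracket -> illegal
(6,2): no bracket -> illegal
(6,3): no bracket -> illegal
B mobility = 8
-- W to move --
(1,5): no bracket -> illegal
(1,6): flips 1 -> legal
(1,7): flips 1 -> legal
(2,5): no bracket -> illegal
(2,7): no bracket -> illegal
(3,7): no bracket -> illegal
(4,2): no bracket -> illegal
(4,6): flips 2 -> legal
(5,4): flips 3 -> legal
(5,6): flips 1 -> legal
(5,7): no bracket -> illegal
(6,2): flips 2 -> legal
(6,3): flips 1 -> legal
(6,4): no bracket -> illegal
(6,5): flips 2 -> legal
(6,7): no bracket -> illegal
(7,5): no bracket -> illegal
(7,6): no bracket -> illegal
(7,7): flips 3 -> legal
W mobility = 9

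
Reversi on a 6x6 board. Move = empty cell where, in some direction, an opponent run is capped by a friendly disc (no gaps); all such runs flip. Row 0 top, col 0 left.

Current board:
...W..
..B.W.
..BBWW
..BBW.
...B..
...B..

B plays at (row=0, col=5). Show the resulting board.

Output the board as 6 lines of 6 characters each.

Place B at (0,5); scan 8 dirs for brackets.
Dir NW: edge -> no flip
Dir N: edge -> no flip
Dir NE: edge -> no flip
Dir W: first cell '.' (not opp) -> no flip
Dir E: edge -> no flip
Dir SW: opp run (1,4) capped by B -> flip
Dir S: first cell '.' (not opp) -> no flip
Dir SE: edge -> no flip
All flips: (1,4)

Answer: ...W.B
..B.B.
..BBWW
..BBW.
...B..
...B..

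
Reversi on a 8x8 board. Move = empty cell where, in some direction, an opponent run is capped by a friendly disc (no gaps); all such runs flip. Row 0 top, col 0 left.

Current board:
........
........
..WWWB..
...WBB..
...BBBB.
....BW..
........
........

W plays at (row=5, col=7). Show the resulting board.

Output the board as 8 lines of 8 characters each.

Place W at (5,7); scan 8 dirs for brackets.
Dir NW: opp run (4,6) (3,5) capped by W -> flip
Dir N: first cell '.' (not opp) -> no flip
Dir NE: edge -> no flip
Dir W: first cell '.' (not opp) -> no flip
Dir E: edge -> no flip
Dir SW: first cell '.' (not opp) -> no flip
Dir S: first cell '.' (not opp) -> no flip
Dir SE: edge -> no flip
All flips: (3,5) (4,6)

Answer: ........
........
..WWWB..
...WBW..
...BBBW.
....BW.W
........
........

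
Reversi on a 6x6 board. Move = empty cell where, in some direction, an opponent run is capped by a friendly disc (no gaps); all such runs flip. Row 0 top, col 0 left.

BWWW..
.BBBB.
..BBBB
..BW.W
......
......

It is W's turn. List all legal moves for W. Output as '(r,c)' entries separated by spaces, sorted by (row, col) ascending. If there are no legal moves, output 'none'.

(0,4): no bracket -> illegal
(0,5): no bracket -> illegal
(1,0): no bracket -> illegal
(1,5): flips 2 -> legal
(2,0): flips 1 -> legal
(2,1): flips 2 -> legal
(3,1): flips 1 -> legal
(3,4): flips 2 -> legal
(4,1): no bracket -> illegal
(4,2): flips 3 -> legal
(4,3): no bracket -> illegal

Answer: (1,5) (2,0) (2,1) (3,1) (3,4) (4,2)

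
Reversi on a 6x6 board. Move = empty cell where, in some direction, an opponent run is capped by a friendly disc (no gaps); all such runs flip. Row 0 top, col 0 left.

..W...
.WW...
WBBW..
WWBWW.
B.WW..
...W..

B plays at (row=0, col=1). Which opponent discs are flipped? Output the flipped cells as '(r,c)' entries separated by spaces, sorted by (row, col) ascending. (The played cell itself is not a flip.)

Dir NW: edge -> no flip
Dir N: edge -> no flip
Dir NE: edge -> no flip
Dir W: first cell '.' (not opp) -> no flip
Dir E: opp run (0,2), next='.' -> no flip
Dir SW: first cell '.' (not opp) -> no flip
Dir S: opp run (1,1) capped by B -> flip
Dir SE: opp run (1,2) (2,3) (3,4), next='.' -> no flip

Answer: (1,1)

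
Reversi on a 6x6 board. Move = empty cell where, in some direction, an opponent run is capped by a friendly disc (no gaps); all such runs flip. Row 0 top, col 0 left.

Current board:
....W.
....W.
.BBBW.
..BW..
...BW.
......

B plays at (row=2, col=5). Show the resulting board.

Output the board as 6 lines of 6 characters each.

Place B at (2,5); scan 8 dirs for brackets.
Dir NW: opp run (1,4), next='.' -> no flip
Dir N: first cell '.' (not opp) -> no flip
Dir NE: edge -> no flip
Dir W: opp run (2,4) capped by B -> flip
Dir E: edge -> no flip
Dir SW: first cell '.' (not opp) -> no flip
Dir S: first cell '.' (not opp) -> no flip
Dir SE: edge -> no flip
All flips: (2,4)

Answer: ....W.
....W.
.BBBBB
..BW..
...BW.
......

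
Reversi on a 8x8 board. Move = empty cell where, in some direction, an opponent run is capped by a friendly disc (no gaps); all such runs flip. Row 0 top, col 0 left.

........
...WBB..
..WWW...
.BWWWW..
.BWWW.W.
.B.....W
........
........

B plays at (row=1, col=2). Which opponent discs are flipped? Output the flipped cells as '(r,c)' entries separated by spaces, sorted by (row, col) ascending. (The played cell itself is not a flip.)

Answer: (1,3)

Derivation:
Dir NW: first cell '.' (not opp) -> no flip
Dir N: first cell '.' (not opp) -> no flip
Dir NE: first cell '.' (not opp) -> no flip
Dir W: first cell '.' (not opp) -> no flip
Dir E: opp run (1,3) capped by B -> flip
Dir SW: first cell '.' (not opp) -> no flip
Dir S: opp run (2,2) (3,2) (4,2), next='.' -> no flip
Dir SE: opp run (2,3) (3,4), next='.' -> no flip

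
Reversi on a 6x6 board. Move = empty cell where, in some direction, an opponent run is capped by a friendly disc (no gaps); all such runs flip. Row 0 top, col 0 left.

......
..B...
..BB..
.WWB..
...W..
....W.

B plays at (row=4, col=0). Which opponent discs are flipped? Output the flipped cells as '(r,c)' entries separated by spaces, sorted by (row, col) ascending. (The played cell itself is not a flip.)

Answer: (3,1)

Derivation:
Dir NW: edge -> no flip
Dir N: first cell '.' (not opp) -> no flip
Dir NE: opp run (3,1) capped by B -> flip
Dir W: edge -> no flip
Dir E: first cell '.' (not opp) -> no flip
Dir SW: edge -> no flip
Dir S: first cell '.' (not opp) -> no flip
Dir SE: first cell '.' (not opp) -> no flip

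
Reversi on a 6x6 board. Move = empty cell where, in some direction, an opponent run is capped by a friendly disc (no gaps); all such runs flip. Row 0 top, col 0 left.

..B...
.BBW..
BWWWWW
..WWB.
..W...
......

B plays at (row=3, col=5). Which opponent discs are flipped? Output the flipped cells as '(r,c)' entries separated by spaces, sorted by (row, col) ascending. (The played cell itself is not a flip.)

Dir NW: opp run (2,4) (1,3) capped by B -> flip
Dir N: opp run (2,5), next='.' -> no flip
Dir NE: edge -> no flip
Dir W: first cell 'B' (not opp) -> no flip
Dir E: edge -> no flip
Dir SW: first cell '.' (not opp) -> no flip
Dir S: first cell '.' (not opp) -> no flip
Dir SE: edge -> no flip

Answer: (1,3) (2,4)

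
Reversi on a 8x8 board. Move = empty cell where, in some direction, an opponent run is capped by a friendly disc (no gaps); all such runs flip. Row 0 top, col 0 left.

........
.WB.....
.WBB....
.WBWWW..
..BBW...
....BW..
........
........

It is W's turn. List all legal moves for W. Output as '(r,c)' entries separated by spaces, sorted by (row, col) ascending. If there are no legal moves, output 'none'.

Answer: (0,1) (0,3) (1,3) (2,4) (4,1) (5,1) (5,2) (5,3) (6,4) (6,5)

Derivation:
(0,1): flips 2 -> legal
(0,2): no bracket -> illegal
(0,3): flips 1 -> legal
(1,3): flips 3 -> legal
(1,4): no bracket -> illegal
(2,4): flips 2 -> legal
(4,1): flips 2 -> legal
(4,5): no bracket -> illegal
(5,1): flips 1 -> legal
(5,2): flips 1 -> legal
(5,3): flips 3 -> legal
(6,3): no bracket -> illegal
(6,4): flips 1 -> legal
(6,5): flips 3 -> legal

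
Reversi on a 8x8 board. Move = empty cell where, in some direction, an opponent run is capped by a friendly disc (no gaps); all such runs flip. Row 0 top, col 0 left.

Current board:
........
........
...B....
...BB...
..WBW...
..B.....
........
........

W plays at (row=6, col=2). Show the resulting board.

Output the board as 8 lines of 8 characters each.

Place W at (6,2); scan 8 dirs for brackets.
Dir NW: first cell '.' (not opp) -> no flip
Dir N: opp run (5,2) capped by W -> flip
Dir NE: first cell '.' (not opp) -> no flip
Dir W: first cell '.' (not opp) -> no flip
Dir E: first cell '.' (not opp) -> no flip
Dir SW: first cell '.' (not opp) -> no flip
Dir S: first cell '.' (not opp) -> no flip
Dir SE: first cell '.' (not opp) -> no flip
All flips: (5,2)

Answer: ........
........
...B....
...BB...
..WBW...
..W.....
..W.....
........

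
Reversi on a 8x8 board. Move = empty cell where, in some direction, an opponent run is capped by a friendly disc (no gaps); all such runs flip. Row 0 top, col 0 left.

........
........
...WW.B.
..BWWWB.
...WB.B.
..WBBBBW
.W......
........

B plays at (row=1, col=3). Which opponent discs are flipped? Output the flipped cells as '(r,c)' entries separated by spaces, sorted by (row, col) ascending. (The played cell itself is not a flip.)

Dir NW: first cell '.' (not opp) -> no flip
Dir N: first cell '.' (not opp) -> no flip
Dir NE: first cell '.' (not opp) -> no flip
Dir W: first cell '.' (not opp) -> no flip
Dir E: first cell '.' (not opp) -> no flip
Dir SW: first cell '.' (not opp) -> no flip
Dir S: opp run (2,3) (3,3) (4,3) capped by B -> flip
Dir SE: opp run (2,4) (3,5) capped by B -> flip

Answer: (2,3) (2,4) (3,3) (3,5) (4,3)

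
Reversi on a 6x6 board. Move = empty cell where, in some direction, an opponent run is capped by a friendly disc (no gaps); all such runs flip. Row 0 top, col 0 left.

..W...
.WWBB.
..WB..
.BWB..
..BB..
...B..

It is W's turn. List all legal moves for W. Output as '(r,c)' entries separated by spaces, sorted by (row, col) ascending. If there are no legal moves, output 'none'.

(0,3): no bracket -> illegal
(0,4): flips 1 -> legal
(0,5): flips 2 -> legal
(1,5): flips 2 -> legal
(2,0): no bracket -> illegal
(2,1): no bracket -> illegal
(2,4): flips 2 -> legal
(2,5): no bracket -> illegal
(3,0): flips 1 -> legal
(3,4): flips 2 -> legal
(4,0): flips 1 -> legal
(4,1): no bracket -> illegal
(4,4): flips 1 -> legal
(5,1): no bracket -> illegal
(5,2): flips 1 -> legal
(5,4): flips 1 -> legal

Answer: (0,4) (0,5) (1,5) (2,4) (3,0) (3,4) (4,0) (4,4) (5,2) (5,4)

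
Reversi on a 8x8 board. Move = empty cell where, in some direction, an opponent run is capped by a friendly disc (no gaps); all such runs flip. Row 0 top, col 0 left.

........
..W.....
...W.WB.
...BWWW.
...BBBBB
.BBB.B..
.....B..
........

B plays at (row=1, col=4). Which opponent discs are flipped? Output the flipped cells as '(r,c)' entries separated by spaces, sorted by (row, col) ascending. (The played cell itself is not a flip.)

Dir NW: first cell '.' (not opp) -> no flip
Dir N: first cell '.' (not opp) -> no flip
Dir NE: first cell '.' (not opp) -> no flip
Dir W: first cell '.' (not opp) -> no flip
Dir E: first cell '.' (not opp) -> no flip
Dir SW: opp run (2,3), next='.' -> no flip
Dir S: first cell '.' (not opp) -> no flip
Dir SE: opp run (2,5) (3,6) capped by B -> flip

Answer: (2,5) (3,6)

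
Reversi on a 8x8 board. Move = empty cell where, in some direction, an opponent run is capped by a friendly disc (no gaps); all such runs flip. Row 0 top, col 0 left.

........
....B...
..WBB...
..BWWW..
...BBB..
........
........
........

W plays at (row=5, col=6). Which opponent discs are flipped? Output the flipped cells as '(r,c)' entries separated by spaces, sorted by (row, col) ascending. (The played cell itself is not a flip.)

Answer: (4,5)

Derivation:
Dir NW: opp run (4,5) capped by W -> flip
Dir N: first cell '.' (not opp) -> no flip
Dir NE: first cell '.' (not opp) -> no flip
Dir W: first cell '.' (not opp) -> no flip
Dir E: first cell '.' (not opp) -> no flip
Dir SW: first cell '.' (not opp) -> no flip
Dir S: first cell '.' (not opp) -> no flip
Dir SE: first cell '.' (not opp) -> no flip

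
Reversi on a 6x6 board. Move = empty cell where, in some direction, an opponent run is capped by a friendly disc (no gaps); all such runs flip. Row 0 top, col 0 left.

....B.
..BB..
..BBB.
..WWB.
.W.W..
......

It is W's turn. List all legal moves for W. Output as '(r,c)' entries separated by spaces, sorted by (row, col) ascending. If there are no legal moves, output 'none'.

Answer: (0,2) (0,3) (1,1) (1,4) (1,5) (2,5) (3,5)

Derivation:
(0,1): no bracket -> illegal
(0,2): flips 2 -> legal
(0,3): flips 2 -> legal
(0,5): no bracket -> illegal
(1,1): flips 1 -> legal
(1,4): flips 1 -> legal
(1,5): flips 1 -> legal
(2,1): no bracket -> illegal
(2,5): flips 1 -> legal
(3,1): no bracket -> illegal
(3,5): flips 1 -> legal
(4,4): no bracket -> illegal
(4,5): no bracket -> illegal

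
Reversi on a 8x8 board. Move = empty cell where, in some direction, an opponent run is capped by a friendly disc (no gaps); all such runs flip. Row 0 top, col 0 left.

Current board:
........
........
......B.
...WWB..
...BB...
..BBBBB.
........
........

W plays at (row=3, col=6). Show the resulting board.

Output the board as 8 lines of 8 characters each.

Place W at (3,6); scan 8 dirs for brackets.
Dir NW: first cell '.' (not opp) -> no flip
Dir N: opp run (2,6), next='.' -> no flip
Dir NE: first cell '.' (not opp) -> no flip
Dir W: opp run (3,5) capped by W -> flip
Dir E: first cell '.' (not opp) -> no flip
Dir SW: first cell '.' (not opp) -> no flip
Dir S: first cell '.' (not opp) -> no flip
Dir SE: first cell '.' (not opp) -> no flip
All flips: (3,5)

Answer: ........
........
......B.
...WWWW.
...BB...
..BBBBB.
........
........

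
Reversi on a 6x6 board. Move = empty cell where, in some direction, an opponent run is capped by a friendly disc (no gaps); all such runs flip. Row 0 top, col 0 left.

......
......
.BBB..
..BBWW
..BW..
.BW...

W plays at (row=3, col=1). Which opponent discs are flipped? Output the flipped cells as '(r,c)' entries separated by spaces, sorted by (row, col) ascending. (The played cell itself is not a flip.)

Dir NW: first cell '.' (not opp) -> no flip
Dir N: opp run (2,1), next='.' -> no flip
Dir NE: opp run (2,2), next='.' -> no flip
Dir W: first cell '.' (not opp) -> no flip
Dir E: opp run (3,2) (3,3) capped by W -> flip
Dir SW: first cell '.' (not opp) -> no flip
Dir S: first cell '.' (not opp) -> no flip
Dir SE: opp run (4,2), next='.' -> no flip

Answer: (3,2) (3,3)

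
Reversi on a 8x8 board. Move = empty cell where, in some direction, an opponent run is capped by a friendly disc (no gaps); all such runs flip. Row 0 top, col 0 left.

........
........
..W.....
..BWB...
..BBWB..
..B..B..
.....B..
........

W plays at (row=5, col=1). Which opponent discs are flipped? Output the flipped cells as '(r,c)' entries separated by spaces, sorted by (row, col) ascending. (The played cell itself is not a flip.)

Answer: (4,2)

Derivation:
Dir NW: first cell '.' (not opp) -> no flip
Dir N: first cell '.' (not opp) -> no flip
Dir NE: opp run (4,2) capped by W -> flip
Dir W: first cell '.' (not opp) -> no flip
Dir E: opp run (5,2), next='.' -> no flip
Dir SW: first cell '.' (not opp) -> no flip
Dir S: first cell '.' (not opp) -> no flip
Dir SE: first cell '.' (not opp) -> no flip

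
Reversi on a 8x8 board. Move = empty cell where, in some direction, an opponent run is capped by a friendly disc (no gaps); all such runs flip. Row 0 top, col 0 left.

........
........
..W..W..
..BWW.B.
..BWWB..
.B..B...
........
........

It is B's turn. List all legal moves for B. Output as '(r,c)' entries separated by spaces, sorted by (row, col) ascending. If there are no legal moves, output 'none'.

Answer: (1,2) (1,4) (2,3) (2,4) (3,5)

Derivation:
(1,1): no bracket -> illegal
(1,2): flips 1 -> legal
(1,3): no bracket -> illegal
(1,4): flips 1 -> legal
(1,5): no bracket -> illegal
(1,6): no bracket -> illegal
(2,1): no bracket -> illegal
(2,3): flips 1 -> legal
(2,4): flips 3 -> legal
(2,6): no bracket -> illegal
(3,1): no bracket -> illegal
(3,5): flips 2 -> legal
(5,2): no bracket -> illegal
(5,3): no bracket -> illegal
(5,5): no bracket -> illegal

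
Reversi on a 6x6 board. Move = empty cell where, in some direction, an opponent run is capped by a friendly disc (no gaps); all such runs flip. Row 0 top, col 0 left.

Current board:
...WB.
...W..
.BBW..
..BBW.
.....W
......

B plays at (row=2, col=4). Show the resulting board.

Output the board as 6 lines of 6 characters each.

Answer: ...WB.
...W..
.BBBB.
..BBW.
.....W
......

Derivation:
Place B at (2,4); scan 8 dirs for brackets.
Dir NW: opp run (1,3), next='.' -> no flip
Dir N: first cell '.' (not opp) -> no flip
Dir NE: first cell '.' (not opp) -> no flip
Dir W: opp run (2,3) capped by B -> flip
Dir E: first cell '.' (not opp) -> no flip
Dir SW: first cell 'B' (not opp) -> no flip
Dir S: opp run (3,4), next='.' -> no flip
Dir SE: first cell '.' (not opp) -> no flip
All flips: (2,3)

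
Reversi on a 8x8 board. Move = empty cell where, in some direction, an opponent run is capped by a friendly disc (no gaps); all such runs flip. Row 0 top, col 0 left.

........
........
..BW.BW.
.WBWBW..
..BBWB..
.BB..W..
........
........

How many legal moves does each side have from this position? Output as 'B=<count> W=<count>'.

Answer: B=12 W=10

Derivation:
-- B to move --
(1,2): flips 1 -> legal
(1,3): flips 2 -> legal
(1,4): flips 1 -> legal
(1,5): no bracket -> illegal
(1,6): no bracket -> illegal
(1,7): no bracket -> illegal
(2,0): flips 1 -> legal
(2,1): no bracket -> illegal
(2,4): flips 2 -> legal
(2,7): flips 1 -> legal
(3,0): flips 1 -> legal
(3,6): flips 1 -> legal
(3,7): no bracket -> illegal
(4,0): flips 1 -> legal
(4,1): no bracket -> illegal
(4,6): no bracket -> illegal
(5,3): no bracket -> illegal
(5,4): flips 1 -> legal
(5,6): no bracket -> illegal
(6,4): no bracket -> illegal
(6,5): flips 1 -> legal
(6,6): flips 3 -> legal
B mobility = 12
-- W to move --
(1,1): flips 1 -> legal
(1,2): no bracket -> illegal
(1,3): flips 1 -> legal
(1,4): no bracket -> illegal
(1,5): flips 1 -> legal
(1,6): no bracket -> illegal
(2,1): flips 1 -> legal
(2,4): flips 2 -> legal
(3,6): no bracket -> illegal
(4,0): no bracket -> illegal
(4,1): flips 3 -> legal
(4,6): flips 1 -> legal
(5,0): no bracket -> illegal
(5,3): flips 2 -> legal
(5,4): no bracket -> illegal
(5,6): flips 2 -> legal
(6,0): flips 2 -> legal
(6,1): no bracket -> illegal
(6,2): no bracket -> illegal
(6,3): no bracket -> illegal
W mobility = 10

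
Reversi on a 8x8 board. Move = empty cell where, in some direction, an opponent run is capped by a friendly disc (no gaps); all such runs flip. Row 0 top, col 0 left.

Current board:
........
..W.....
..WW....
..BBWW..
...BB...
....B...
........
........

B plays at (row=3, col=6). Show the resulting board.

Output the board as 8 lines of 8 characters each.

Place B at (3,6); scan 8 dirs for brackets.
Dir NW: first cell '.' (not opp) -> no flip
Dir N: first cell '.' (not opp) -> no flip
Dir NE: first cell '.' (not opp) -> no flip
Dir W: opp run (3,5) (3,4) capped by B -> flip
Dir E: first cell '.' (not opp) -> no flip
Dir SW: first cell '.' (not opp) -> no flip
Dir S: first cell '.' (not opp) -> no flip
Dir SE: first cell '.' (not opp) -> no flip
All flips: (3,4) (3,5)

Answer: ........
..W.....
..WW....
..BBBBB.
...BB...
....B...
........
........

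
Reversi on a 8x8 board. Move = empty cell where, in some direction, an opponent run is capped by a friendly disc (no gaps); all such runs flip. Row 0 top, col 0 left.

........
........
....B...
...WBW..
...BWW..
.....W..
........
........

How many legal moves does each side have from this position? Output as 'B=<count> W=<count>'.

-- B to move --
(2,2): no bracket -> illegal
(2,3): flips 1 -> legal
(2,5): no bracket -> illegal
(2,6): no bracket -> illegal
(3,2): flips 1 -> legal
(3,6): flips 1 -> legal
(4,2): flips 1 -> legal
(4,6): flips 3 -> legal
(5,3): no bracket -> illegal
(5,4): flips 1 -> legal
(5,6): flips 1 -> legal
(6,4): no bracket -> illegal
(6,5): no bracket -> illegal
(6,6): no bracket -> illegal
B mobility = 7
-- W to move --
(1,3): flips 1 -> legal
(1,4): flips 2 -> legal
(1,5): flips 1 -> legal
(2,3): flips 1 -> legal
(2,5): no bracket -> illegal
(3,2): no bracket -> illegal
(4,2): flips 1 -> legal
(5,2): no bracket -> illegal
(5,3): flips 1 -> legal
(5,4): no bracket -> illegal
W mobility = 6

Answer: B=7 W=6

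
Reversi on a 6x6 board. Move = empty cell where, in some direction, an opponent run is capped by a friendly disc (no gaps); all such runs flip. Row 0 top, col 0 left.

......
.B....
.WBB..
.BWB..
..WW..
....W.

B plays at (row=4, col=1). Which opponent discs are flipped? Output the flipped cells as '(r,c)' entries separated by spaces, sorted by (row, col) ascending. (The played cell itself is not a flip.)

Answer: (3,2)

Derivation:
Dir NW: first cell '.' (not opp) -> no flip
Dir N: first cell 'B' (not opp) -> no flip
Dir NE: opp run (3,2) capped by B -> flip
Dir W: first cell '.' (not opp) -> no flip
Dir E: opp run (4,2) (4,3), next='.' -> no flip
Dir SW: first cell '.' (not opp) -> no flip
Dir S: first cell '.' (not opp) -> no flip
Dir SE: first cell '.' (not opp) -> no flip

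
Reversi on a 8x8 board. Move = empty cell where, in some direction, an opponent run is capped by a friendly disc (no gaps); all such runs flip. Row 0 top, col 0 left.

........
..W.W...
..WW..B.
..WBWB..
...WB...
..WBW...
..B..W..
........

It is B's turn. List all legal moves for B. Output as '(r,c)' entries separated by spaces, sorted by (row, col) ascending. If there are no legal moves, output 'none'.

(0,1): no bracket -> illegal
(0,2): no bracket -> illegal
(0,3): no bracket -> illegal
(0,4): no bracket -> illegal
(0,5): no bracket -> illegal
(1,1): flips 1 -> legal
(1,3): flips 1 -> legal
(1,5): no bracket -> illegal
(2,1): no bracket -> illegal
(2,4): flips 1 -> legal
(2,5): no bracket -> illegal
(3,1): flips 1 -> legal
(4,1): no bracket -> illegal
(4,2): flips 2 -> legal
(4,5): no bracket -> illegal
(5,1): flips 1 -> legal
(5,5): flips 1 -> legal
(5,6): no bracket -> illegal
(6,1): no bracket -> illegal
(6,3): no bracket -> illegal
(6,4): flips 1 -> legal
(6,6): no bracket -> illegal
(7,4): no bracket -> illegal
(7,5): no bracket -> illegal
(7,6): no bracket -> illegal

Answer: (1,1) (1,3) (2,4) (3,1) (4,2) (5,1) (5,5) (6,4)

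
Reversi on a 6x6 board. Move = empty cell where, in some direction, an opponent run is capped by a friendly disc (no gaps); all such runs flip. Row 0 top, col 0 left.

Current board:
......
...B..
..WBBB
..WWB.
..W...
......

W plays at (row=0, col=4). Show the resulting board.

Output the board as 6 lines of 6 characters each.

Answer: ....W.
...W..
..WBBB
..WWB.
..W...
......

Derivation:
Place W at (0,4); scan 8 dirs for brackets.
Dir NW: edge -> no flip
Dir N: edge -> no flip
Dir NE: edge -> no flip
Dir W: first cell '.' (not opp) -> no flip
Dir E: first cell '.' (not opp) -> no flip
Dir SW: opp run (1,3) capped by W -> flip
Dir S: first cell '.' (not opp) -> no flip
Dir SE: first cell '.' (not opp) -> no flip
All flips: (1,3)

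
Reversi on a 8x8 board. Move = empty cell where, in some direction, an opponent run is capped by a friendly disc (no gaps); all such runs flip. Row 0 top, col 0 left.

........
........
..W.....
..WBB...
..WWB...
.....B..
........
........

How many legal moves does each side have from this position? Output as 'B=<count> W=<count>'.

-- B to move --
(1,1): flips 1 -> legal
(1,2): no bracket -> illegal
(1,3): no bracket -> illegal
(2,1): no bracket -> illegal
(2,3): no bracket -> illegal
(3,1): flips 1 -> legal
(4,1): flips 2 -> legal
(5,1): flips 1 -> legal
(5,2): flips 1 -> legal
(5,3): flips 1 -> legal
(5,4): no bracket -> illegal
B mobility = 6
-- W to move --
(2,3): flips 1 -> legal
(2,4): flips 1 -> legal
(2,5): flips 1 -> legal
(3,5): flips 2 -> legal
(4,5): flips 1 -> legal
(4,6): no bracket -> illegal
(5,3): no bracket -> illegal
(5,4): no bracket -> illegal
(5,6): no bracket -> illegal
(6,4): no bracket -> illegal
(6,5): no bracket -> illegal
(6,6): flips 3 -> legal
W mobility = 6

Answer: B=6 W=6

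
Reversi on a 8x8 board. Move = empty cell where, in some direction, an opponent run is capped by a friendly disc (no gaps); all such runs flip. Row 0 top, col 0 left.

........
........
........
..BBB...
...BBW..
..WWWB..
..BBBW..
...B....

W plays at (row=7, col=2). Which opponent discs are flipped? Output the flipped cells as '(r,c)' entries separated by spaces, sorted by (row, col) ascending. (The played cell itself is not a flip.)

Dir NW: first cell '.' (not opp) -> no flip
Dir N: opp run (6,2) capped by W -> flip
Dir NE: opp run (6,3) capped by W -> flip
Dir W: first cell '.' (not opp) -> no flip
Dir E: opp run (7,3), next='.' -> no flip
Dir SW: edge -> no flip
Dir S: edge -> no flip
Dir SE: edge -> no flip

Answer: (6,2) (6,3)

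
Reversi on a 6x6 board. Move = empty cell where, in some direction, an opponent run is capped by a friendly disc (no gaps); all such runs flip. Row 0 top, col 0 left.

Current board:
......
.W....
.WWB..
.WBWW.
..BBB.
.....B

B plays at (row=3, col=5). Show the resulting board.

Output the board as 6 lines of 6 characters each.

Answer: ......
.W....
.WWB..
.WBBBB
..BBB.
.....B

Derivation:
Place B at (3,5); scan 8 dirs for brackets.
Dir NW: first cell '.' (not opp) -> no flip
Dir N: first cell '.' (not opp) -> no flip
Dir NE: edge -> no flip
Dir W: opp run (3,4) (3,3) capped by B -> flip
Dir E: edge -> no flip
Dir SW: first cell 'B' (not opp) -> no flip
Dir S: first cell '.' (not opp) -> no flip
Dir SE: edge -> no flip
All flips: (3,3) (3,4)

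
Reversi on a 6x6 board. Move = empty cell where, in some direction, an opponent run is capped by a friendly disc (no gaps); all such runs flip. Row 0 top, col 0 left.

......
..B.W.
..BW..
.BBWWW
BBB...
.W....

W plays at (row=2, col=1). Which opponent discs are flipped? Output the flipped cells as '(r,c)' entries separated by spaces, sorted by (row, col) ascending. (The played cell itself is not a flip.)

Dir NW: first cell '.' (not opp) -> no flip
Dir N: first cell '.' (not opp) -> no flip
Dir NE: opp run (1,2), next='.' -> no flip
Dir W: first cell '.' (not opp) -> no flip
Dir E: opp run (2,2) capped by W -> flip
Dir SW: first cell '.' (not opp) -> no flip
Dir S: opp run (3,1) (4,1) capped by W -> flip
Dir SE: opp run (3,2), next='.' -> no flip

Answer: (2,2) (3,1) (4,1)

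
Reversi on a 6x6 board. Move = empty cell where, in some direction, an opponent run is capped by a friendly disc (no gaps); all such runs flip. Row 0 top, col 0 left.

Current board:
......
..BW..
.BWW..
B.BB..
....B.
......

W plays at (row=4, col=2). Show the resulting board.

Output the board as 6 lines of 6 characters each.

Answer: ......
..BW..
.BWW..
B.WB..
..W.B.
......

Derivation:
Place W at (4,2); scan 8 dirs for brackets.
Dir NW: first cell '.' (not opp) -> no flip
Dir N: opp run (3,2) capped by W -> flip
Dir NE: opp run (3,3), next='.' -> no flip
Dir W: first cell '.' (not opp) -> no flip
Dir E: first cell '.' (not opp) -> no flip
Dir SW: first cell '.' (not opp) -> no flip
Dir S: first cell '.' (not opp) -> no flip
Dir SE: first cell '.' (not opp) -> no flip
All flips: (3,2)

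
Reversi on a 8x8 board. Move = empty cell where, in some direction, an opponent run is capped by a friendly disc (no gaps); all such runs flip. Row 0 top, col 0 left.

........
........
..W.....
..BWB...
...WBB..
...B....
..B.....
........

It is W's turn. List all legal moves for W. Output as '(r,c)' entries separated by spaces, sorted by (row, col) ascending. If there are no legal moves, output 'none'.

Answer: (2,1) (2,5) (3,1) (3,5) (4,2) (4,6) (5,5) (6,3)

Derivation:
(2,1): flips 1 -> legal
(2,3): no bracket -> illegal
(2,4): no bracket -> illegal
(2,5): flips 1 -> legal
(3,1): flips 1 -> legal
(3,5): flips 1 -> legal
(3,6): no bracket -> illegal
(4,1): no bracket -> illegal
(4,2): flips 1 -> legal
(4,6): flips 2 -> legal
(5,1): no bracket -> illegal
(5,2): no bracket -> illegal
(5,4): no bracket -> illegal
(5,5): flips 1 -> legal
(5,6): no bracket -> illegal
(6,1): no bracket -> illegal
(6,3): flips 1 -> legal
(6,4): no bracket -> illegal
(7,1): no bracket -> illegal
(7,2): no bracket -> illegal
(7,3): no bracket -> illegal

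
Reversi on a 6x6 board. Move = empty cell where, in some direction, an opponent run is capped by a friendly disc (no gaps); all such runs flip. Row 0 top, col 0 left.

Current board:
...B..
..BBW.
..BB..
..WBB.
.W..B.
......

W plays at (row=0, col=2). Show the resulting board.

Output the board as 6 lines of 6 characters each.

Place W at (0,2); scan 8 dirs for brackets.
Dir NW: edge -> no flip
Dir N: edge -> no flip
Dir NE: edge -> no flip
Dir W: first cell '.' (not opp) -> no flip
Dir E: opp run (0,3), next='.' -> no flip
Dir SW: first cell '.' (not opp) -> no flip
Dir S: opp run (1,2) (2,2) capped by W -> flip
Dir SE: opp run (1,3), next='.' -> no flip
All flips: (1,2) (2,2)

Answer: ..WB..
..WBW.
..WB..
..WBB.
.W..B.
......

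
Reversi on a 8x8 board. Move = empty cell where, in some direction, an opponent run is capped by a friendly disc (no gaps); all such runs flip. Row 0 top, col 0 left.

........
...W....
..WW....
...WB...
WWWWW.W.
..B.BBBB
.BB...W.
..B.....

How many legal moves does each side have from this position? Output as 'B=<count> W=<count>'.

-- B to move --
(0,2): no bracket -> illegal
(0,3): no bracket -> illegal
(0,4): no bracket -> illegal
(1,1): flips 3 -> legal
(1,2): flips 1 -> legal
(1,4): no bracket -> illegal
(2,1): no bracket -> illegal
(2,4): no bracket -> illegal
(3,0): flips 1 -> legal
(3,1): no bracket -> illegal
(3,2): flips 3 -> legal
(3,5): flips 1 -> legal
(3,6): flips 1 -> legal
(3,7): flips 1 -> legal
(4,5): no bracket -> illegal
(4,7): no bracket -> illegal
(5,0): no bracket -> illegal
(5,1): no bracket -> illegal
(5,3): no bracket -> illegal
(6,5): no bracket -> illegal
(6,7): no bracket -> illegal
(7,5): flips 1 -> legal
(7,6): flips 1 -> legal
(7,7): flips 1 -> legal
B mobility = 10
-- W to move --
(2,4): flips 1 -> legal
(2,5): flips 1 -> legal
(3,5): flips 1 -> legal
(4,5): flips 1 -> legal
(4,7): no bracket -> illegal
(5,0): no bracket -> illegal
(5,1): no bracket -> illegal
(5,3): no bracket -> illegal
(6,0): no bracket -> illegal
(6,3): flips 1 -> legal
(6,4): flips 2 -> legal
(6,5): flips 1 -> legal
(6,7): no bracket -> illegal
(7,0): flips 2 -> legal
(7,1): no bracket -> illegal
(7,3): no bracket -> illegal
W mobility = 8

Answer: B=10 W=8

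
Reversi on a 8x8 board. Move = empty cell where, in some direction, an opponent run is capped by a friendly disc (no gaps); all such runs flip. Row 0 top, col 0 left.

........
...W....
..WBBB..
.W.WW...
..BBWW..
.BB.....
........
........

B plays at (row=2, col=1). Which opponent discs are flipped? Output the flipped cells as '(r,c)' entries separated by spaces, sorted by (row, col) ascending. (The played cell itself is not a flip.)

Dir NW: first cell '.' (not opp) -> no flip
Dir N: first cell '.' (not opp) -> no flip
Dir NE: first cell '.' (not opp) -> no flip
Dir W: first cell '.' (not opp) -> no flip
Dir E: opp run (2,2) capped by B -> flip
Dir SW: first cell '.' (not opp) -> no flip
Dir S: opp run (3,1), next='.' -> no flip
Dir SE: first cell '.' (not opp) -> no flip

Answer: (2,2)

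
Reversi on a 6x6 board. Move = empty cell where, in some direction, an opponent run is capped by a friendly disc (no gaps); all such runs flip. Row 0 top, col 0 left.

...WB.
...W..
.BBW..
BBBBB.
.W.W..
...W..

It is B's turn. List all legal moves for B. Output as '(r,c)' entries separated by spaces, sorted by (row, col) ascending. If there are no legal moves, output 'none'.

Answer: (0,2) (1,2) (1,4) (2,4) (5,0) (5,1) (5,2) (5,4)

Derivation:
(0,2): flips 1 -> legal
(1,2): flips 1 -> legal
(1,4): flips 1 -> legal
(2,4): flips 1 -> legal
(4,0): no bracket -> illegal
(4,2): no bracket -> illegal
(4,4): no bracket -> illegal
(5,0): flips 1 -> legal
(5,1): flips 1 -> legal
(5,2): flips 2 -> legal
(5,4): flips 1 -> legal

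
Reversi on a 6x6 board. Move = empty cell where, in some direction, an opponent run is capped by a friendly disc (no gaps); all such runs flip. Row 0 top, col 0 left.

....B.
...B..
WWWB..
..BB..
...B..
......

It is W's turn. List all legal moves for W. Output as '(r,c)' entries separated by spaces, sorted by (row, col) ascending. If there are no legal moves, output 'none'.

(0,2): no bracket -> illegal
(0,3): no bracket -> illegal
(0,5): no bracket -> illegal
(1,2): no bracket -> illegal
(1,4): no bracket -> illegal
(1,5): no bracket -> illegal
(2,4): flips 1 -> legal
(3,1): no bracket -> illegal
(3,4): no bracket -> illegal
(4,1): no bracket -> illegal
(4,2): flips 1 -> legal
(4,4): flips 1 -> legal
(5,2): no bracket -> illegal
(5,3): no bracket -> illegal
(5,4): flips 2 -> legal

Answer: (2,4) (4,2) (4,4) (5,4)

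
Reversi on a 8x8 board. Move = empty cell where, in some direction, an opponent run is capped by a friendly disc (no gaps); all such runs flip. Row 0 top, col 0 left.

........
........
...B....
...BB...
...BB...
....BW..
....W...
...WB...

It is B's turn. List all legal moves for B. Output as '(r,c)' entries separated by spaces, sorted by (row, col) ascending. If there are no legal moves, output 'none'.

(4,5): no bracket -> illegal
(4,6): no bracket -> illegal
(5,3): no bracket -> illegal
(5,6): flips 1 -> legal
(6,2): no bracket -> illegal
(6,3): no bracket -> illegal
(6,5): no bracket -> illegal
(6,6): flips 1 -> legal
(7,2): flips 1 -> legal
(7,5): no bracket -> illegal

Answer: (5,6) (6,6) (7,2)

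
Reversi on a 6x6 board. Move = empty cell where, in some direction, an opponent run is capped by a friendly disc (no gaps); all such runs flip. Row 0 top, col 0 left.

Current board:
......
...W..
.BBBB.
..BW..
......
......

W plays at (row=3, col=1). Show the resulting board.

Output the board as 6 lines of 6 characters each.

Place W at (3,1); scan 8 dirs for brackets.
Dir NW: first cell '.' (not opp) -> no flip
Dir N: opp run (2,1), next='.' -> no flip
Dir NE: opp run (2,2) capped by W -> flip
Dir W: first cell '.' (not opp) -> no flip
Dir E: opp run (3,2) capped by W -> flip
Dir SW: first cell '.' (not opp) -> no flip
Dir S: first cell '.' (not opp) -> no flip
Dir SE: first cell '.' (not opp) -> no flip
All flips: (2,2) (3,2)

Answer: ......
...W..
.BWBB.
.WWW..
......
......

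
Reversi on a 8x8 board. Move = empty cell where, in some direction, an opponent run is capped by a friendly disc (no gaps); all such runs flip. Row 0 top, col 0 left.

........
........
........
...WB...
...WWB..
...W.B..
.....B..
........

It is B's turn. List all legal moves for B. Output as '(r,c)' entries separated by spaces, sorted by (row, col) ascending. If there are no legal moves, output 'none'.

(2,2): flips 2 -> legal
(2,3): no bracket -> illegal
(2,4): no bracket -> illegal
(3,2): flips 1 -> legal
(3,5): no bracket -> illegal
(4,2): flips 2 -> legal
(5,2): flips 1 -> legal
(5,4): flips 1 -> legal
(6,2): no bracket -> illegal
(6,3): no bracket -> illegal
(6,4): no bracket -> illegal

Answer: (2,2) (3,2) (4,2) (5,2) (5,4)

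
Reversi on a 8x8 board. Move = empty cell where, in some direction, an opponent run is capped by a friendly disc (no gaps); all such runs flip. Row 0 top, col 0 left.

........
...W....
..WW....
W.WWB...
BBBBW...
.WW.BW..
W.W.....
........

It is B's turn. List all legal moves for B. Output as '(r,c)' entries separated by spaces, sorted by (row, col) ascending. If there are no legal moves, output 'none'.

(0,2): no bracket -> illegal
(0,3): flips 3 -> legal
(0,4): no bracket -> illegal
(1,1): no bracket -> illegal
(1,2): flips 3 -> legal
(1,4): flips 2 -> legal
(2,0): flips 1 -> legal
(2,1): flips 1 -> legal
(2,4): flips 1 -> legal
(3,1): flips 2 -> legal
(3,5): no bracket -> illegal
(4,5): flips 1 -> legal
(4,6): no bracket -> illegal
(5,0): no bracket -> illegal
(5,3): no bracket -> illegal
(5,6): flips 1 -> legal
(6,1): flips 2 -> legal
(6,3): flips 1 -> legal
(6,4): no bracket -> illegal
(6,5): no bracket -> illegal
(6,6): no bracket -> illegal
(7,0): no bracket -> illegal
(7,1): no bracket -> illegal
(7,2): flips 2 -> legal
(7,3): flips 2 -> legal

Answer: (0,3) (1,2) (1,4) (2,0) (2,1) (2,4) (3,1) (4,5) (5,6) (6,1) (6,3) (7,2) (7,3)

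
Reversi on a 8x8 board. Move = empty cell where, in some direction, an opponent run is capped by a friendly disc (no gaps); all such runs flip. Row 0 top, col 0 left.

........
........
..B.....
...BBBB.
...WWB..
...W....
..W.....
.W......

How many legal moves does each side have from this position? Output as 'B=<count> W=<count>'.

-- B to move --
(3,2): no bracket -> illegal
(4,2): flips 2 -> legal
(5,1): no bracket -> illegal
(5,2): flips 1 -> legal
(5,4): flips 1 -> legal
(5,5): flips 1 -> legal
(6,0): no bracket -> illegal
(6,1): no bracket -> illegal
(6,3): flips 2 -> legal
(6,4): no bracket -> illegal
(7,0): no bracket -> illegal
(7,2): no bracket -> illegal
(7,3): no bracket -> illegal
B mobility = 5
-- W to move --
(1,1): flips 2 -> legal
(1,2): no bracket -> illegal
(1,3): no bracket -> illegal
(2,1): no bracket -> illegal
(2,3): flips 1 -> legal
(2,4): flips 1 -> legal
(2,5): flips 1 -> legal
(2,6): flips 1 -> legal
(2,7): no bracket -> illegal
(3,1): no bracket -> illegal
(3,2): no bracket -> illegal
(3,7): no bracket -> illegal
(4,2): no bracket -> illegal
(4,6): flips 1 -> legal
(4,7): no bracket -> illegal
(5,4): no bracket -> illegal
(5,5): no bracket -> illegal
(5,6): no bracket -> illegal
W mobility = 6

Answer: B=5 W=6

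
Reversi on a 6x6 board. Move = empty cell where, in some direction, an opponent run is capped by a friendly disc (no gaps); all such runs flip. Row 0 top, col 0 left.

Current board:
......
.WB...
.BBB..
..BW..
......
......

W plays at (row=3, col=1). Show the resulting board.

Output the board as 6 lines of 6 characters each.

Place W at (3,1); scan 8 dirs for brackets.
Dir NW: first cell '.' (not opp) -> no flip
Dir N: opp run (2,1) capped by W -> flip
Dir NE: opp run (2,2), next='.' -> no flip
Dir W: first cell '.' (not opp) -> no flip
Dir E: opp run (3,2) capped by W -> flip
Dir SW: first cell '.' (not opp) -> no flip
Dir S: first cell '.' (not opp) -> no flip
Dir SE: first cell '.' (not opp) -> no flip
All flips: (2,1) (3,2)

Answer: ......
.WB...
.WBB..
.WWW..
......
......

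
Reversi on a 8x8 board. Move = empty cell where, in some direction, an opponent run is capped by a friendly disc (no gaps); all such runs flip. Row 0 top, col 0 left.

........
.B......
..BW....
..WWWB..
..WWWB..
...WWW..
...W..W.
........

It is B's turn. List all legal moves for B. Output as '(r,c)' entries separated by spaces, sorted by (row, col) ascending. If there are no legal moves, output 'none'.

Answer: (1,2) (2,4) (3,1) (4,1) (5,2) (6,2) (6,5) (7,2) (7,7)

Derivation:
(1,2): flips 2 -> legal
(1,3): no bracket -> illegal
(1,4): no bracket -> illegal
(2,1): no bracket -> illegal
(2,4): flips 1 -> legal
(2,5): no bracket -> illegal
(3,1): flips 3 -> legal
(4,1): flips 3 -> legal
(4,6): no bracket -> illegal
(5,1): no bracket -> illegal
(5,2): flips 2 -> legal
(5,6): no bracket -> illegal
(5,7): no bracket -> illegal
(6,2): flips 2 -> legal
(6,4): no bracket -> illegal
(6,5): flips 1 -> legal
(6,7): no bracket -> illegal
(7,2): flips 2 -> legal
(7,3): no bracket -> illegal
(7,4): no bracket -> illegal
(7,5): no bracket -> illegal
(7,6): no bracket -> illegal
(7,7): flips 4 -> legal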